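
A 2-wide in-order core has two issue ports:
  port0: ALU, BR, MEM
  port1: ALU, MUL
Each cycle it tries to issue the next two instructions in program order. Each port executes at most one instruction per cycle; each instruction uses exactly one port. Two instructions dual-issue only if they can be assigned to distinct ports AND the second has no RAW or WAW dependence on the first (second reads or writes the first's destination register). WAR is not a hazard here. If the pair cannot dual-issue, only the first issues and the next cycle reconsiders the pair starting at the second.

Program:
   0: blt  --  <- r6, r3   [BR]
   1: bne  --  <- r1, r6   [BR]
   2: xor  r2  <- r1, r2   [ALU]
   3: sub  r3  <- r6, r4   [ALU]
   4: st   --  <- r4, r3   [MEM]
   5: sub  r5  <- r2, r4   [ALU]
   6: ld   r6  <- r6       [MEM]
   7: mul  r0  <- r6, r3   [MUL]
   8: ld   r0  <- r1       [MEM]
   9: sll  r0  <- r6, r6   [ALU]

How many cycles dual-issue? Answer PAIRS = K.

c0: i0 blt  no-port BR/BR
c1: i1,i2 bne xor  2-wide
c2: i3 sub  RAW r3
c3: i4,i5 st sub  2-wide
c4: i6 ld  RAW r6
c5: i7 mul  WAW r0
c6: i8 ld  WAW r0
c7: i9 sll  tail

PAIRS = 2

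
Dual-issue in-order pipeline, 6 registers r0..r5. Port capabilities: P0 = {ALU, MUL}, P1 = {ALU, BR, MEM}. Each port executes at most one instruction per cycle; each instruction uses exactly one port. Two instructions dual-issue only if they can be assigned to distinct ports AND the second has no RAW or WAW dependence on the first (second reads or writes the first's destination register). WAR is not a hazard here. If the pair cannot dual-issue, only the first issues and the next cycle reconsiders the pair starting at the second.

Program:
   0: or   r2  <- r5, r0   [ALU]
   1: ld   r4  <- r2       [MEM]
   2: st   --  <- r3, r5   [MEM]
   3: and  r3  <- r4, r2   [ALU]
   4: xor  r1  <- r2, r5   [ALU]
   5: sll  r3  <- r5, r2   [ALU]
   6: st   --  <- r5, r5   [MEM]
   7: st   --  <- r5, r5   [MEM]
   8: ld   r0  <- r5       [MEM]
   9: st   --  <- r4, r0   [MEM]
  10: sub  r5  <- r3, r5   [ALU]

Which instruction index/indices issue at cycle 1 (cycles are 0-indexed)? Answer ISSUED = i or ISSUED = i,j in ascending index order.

  cy0 -> i0 (or.ALU) RAW r2
  cy1 -> i1 (ld.MEM) no-port MEM/MEM
  cy2 -> i2/i3 (st.MEM;and.ALU) dual
  cy3 -> i4/i5 (xor.ALU;sll.ALU) dual
  cy4 -> i6 (st.MEM) no-port MEM/MEM
  cy5 -> i7 (st.MEM) no-port MEM/MEM
  cy6 -> i8 (ld.MEM) no-port MEM/MEM
  cy7 -> i9/i10 (st.MEM;sub.ALU) dual

ISSUED = 1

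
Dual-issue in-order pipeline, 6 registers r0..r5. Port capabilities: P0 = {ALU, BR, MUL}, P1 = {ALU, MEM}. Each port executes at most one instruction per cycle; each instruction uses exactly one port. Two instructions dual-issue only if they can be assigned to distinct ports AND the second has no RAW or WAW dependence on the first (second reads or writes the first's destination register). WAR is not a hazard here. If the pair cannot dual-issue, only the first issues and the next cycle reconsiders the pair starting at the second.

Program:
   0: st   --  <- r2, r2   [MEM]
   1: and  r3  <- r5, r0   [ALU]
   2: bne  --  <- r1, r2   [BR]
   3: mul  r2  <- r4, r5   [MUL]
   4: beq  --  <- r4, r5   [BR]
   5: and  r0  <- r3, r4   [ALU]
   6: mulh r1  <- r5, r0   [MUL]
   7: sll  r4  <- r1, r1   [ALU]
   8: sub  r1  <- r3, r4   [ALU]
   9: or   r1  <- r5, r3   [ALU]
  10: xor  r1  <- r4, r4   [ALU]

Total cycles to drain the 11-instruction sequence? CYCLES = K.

#0 head=0: st;and i0&i1 2-wide
#1 head=2: bne i2 no-port BR/MUL
#2 head=3: mul i3 no-port MUL/BR
#3 head=4: beq;and i4&i5 2-wide
#4 head=6: mulh i6 RAW r1
#5 head=7: sll i7 RAW r4
#6 head=8: sub i8 WAW r1
#7 head=9: or i9 WAW r1
#8 head=10: xor i10 tail

CYCLES = 9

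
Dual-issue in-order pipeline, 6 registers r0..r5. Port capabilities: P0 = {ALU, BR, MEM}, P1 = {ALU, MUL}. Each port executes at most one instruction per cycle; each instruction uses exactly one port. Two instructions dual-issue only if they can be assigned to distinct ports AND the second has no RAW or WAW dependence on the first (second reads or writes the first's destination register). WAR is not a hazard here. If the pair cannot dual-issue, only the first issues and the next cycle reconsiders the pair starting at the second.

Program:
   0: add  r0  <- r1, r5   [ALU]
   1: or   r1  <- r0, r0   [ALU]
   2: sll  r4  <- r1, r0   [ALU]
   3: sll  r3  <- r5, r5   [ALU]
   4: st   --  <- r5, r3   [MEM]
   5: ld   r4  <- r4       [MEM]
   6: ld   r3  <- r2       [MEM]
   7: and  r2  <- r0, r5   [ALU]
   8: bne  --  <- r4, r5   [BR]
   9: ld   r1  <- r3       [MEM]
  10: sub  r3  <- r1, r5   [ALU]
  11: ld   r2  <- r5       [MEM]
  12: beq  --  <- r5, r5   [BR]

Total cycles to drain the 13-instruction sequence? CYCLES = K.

CYCLES = 10

t=0 i0:add ; RAW r0
t=1 i1:or ; RAW r1
t=2 i2/i3:sll sll ; dual
t=3 i4:st ; no-port MEM/MEM
t=4 i5:ld ; no-port MEM/MEM
t=5 i6/i7:ld and ; dual
t=6 i8:bne ; no-port BR/MEM
t=7 i9:ld ; RAW r1
t=8 i10/i11:sub ld ; dual
t=9 i12:beq ; tail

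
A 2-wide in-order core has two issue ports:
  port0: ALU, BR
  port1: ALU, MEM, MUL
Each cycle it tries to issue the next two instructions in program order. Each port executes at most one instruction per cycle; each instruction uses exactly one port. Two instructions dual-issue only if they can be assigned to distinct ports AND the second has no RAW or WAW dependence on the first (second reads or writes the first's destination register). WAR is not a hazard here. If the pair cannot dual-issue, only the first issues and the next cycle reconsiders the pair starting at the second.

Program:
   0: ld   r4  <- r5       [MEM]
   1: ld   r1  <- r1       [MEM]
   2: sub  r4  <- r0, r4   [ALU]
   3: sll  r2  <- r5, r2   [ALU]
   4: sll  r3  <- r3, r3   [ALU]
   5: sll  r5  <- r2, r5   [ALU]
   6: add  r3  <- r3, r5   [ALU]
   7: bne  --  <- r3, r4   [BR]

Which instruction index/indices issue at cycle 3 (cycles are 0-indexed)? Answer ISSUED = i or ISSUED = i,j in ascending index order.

ISSUED = 5

#0 head=0: ld.MEM i0 no-port MEM/MEM
#1 head=1: ld.MEM/sub.ALU i1&i2 pair
#2 head=3: sll.ALU/sll.ALU i3&i4 pair
#3 head=5: sll.ALU i5 RAW r5
#4 head=6: add.ALU i6 RAW r3
#5 head=7: bne.BR i7 tail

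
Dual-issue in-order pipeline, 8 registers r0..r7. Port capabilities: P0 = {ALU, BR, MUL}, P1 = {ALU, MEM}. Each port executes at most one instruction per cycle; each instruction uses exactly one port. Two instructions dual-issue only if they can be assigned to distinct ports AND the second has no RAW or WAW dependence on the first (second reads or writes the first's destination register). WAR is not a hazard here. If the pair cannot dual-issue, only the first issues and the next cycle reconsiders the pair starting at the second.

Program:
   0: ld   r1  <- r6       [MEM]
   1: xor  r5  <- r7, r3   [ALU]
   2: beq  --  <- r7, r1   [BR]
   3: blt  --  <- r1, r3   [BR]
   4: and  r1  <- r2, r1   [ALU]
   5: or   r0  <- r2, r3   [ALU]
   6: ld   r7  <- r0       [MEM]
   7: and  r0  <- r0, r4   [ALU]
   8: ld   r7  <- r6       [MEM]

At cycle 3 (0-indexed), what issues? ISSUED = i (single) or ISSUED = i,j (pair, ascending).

ISSUED = 5

[0] i0,i1  ld xor  -- 2-wide
[1] i2  beq  -- no-port BR/BR
[2] i3,i4  blt and  -- 2-wide
[3] i5  or  -- RAW r0
[4] i6,i7  ld and  -- 2-wide
[5] i8  ld  -- tail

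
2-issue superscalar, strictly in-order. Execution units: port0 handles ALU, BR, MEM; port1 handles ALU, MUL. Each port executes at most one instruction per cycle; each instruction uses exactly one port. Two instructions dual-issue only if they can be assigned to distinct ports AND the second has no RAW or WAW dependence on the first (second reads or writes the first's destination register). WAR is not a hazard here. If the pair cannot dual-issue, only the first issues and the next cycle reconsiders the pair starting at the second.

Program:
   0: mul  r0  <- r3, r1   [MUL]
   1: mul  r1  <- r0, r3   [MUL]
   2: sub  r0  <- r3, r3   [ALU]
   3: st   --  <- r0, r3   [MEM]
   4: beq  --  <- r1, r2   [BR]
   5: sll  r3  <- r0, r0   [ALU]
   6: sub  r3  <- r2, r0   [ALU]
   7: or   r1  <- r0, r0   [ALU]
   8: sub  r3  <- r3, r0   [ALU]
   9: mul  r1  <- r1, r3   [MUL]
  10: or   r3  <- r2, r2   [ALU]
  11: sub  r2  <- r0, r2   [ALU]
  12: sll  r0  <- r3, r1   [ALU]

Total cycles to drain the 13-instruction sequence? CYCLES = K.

CYCLES = 8

#0 head=0: mul i0 no-port MUL/MUL
#1 head=1: mul/sub i1/i2 pair
#2 head=3: st i3 no-port MEM/BR
#3 head=4: beq/sll i4/i5 pair
#4 head=6: sub/or i6/i7 pair
#5 head=8: sub i8 RAW r3
#6 head=9: mul/or i9/i10 pair
#7 head=11: sub/sll i11/i12 pair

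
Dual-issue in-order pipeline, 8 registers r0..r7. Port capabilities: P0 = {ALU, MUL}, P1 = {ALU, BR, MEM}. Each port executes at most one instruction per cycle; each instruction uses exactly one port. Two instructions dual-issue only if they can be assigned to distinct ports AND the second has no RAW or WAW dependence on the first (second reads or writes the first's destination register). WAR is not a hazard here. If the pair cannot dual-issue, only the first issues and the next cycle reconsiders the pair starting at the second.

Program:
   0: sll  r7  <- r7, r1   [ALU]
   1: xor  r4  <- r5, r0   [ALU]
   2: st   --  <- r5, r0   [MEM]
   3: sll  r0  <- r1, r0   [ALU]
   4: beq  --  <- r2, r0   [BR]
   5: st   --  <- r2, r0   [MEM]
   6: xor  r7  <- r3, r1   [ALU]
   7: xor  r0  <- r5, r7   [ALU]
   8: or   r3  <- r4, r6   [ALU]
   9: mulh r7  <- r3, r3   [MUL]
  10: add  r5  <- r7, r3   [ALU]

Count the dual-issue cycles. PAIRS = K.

PAIRS = 4

t=0 i0+i1:sll.ALU/xor.ALU ; 2-wide
t=1 i2+i3:st.MEM/sll.ALU ; 2-wide
t=2 i4:beq.BR ; no-port BR/MEM
t=3 i5+i6:st.MEM/xor.ALU ; 2-wide
t=4 i7+i8:xor.ALU/or.ALU ; 2-wide
t=5 i9:mulh.MUL ; RAW r7
t=6 i10:add.ALU ; tail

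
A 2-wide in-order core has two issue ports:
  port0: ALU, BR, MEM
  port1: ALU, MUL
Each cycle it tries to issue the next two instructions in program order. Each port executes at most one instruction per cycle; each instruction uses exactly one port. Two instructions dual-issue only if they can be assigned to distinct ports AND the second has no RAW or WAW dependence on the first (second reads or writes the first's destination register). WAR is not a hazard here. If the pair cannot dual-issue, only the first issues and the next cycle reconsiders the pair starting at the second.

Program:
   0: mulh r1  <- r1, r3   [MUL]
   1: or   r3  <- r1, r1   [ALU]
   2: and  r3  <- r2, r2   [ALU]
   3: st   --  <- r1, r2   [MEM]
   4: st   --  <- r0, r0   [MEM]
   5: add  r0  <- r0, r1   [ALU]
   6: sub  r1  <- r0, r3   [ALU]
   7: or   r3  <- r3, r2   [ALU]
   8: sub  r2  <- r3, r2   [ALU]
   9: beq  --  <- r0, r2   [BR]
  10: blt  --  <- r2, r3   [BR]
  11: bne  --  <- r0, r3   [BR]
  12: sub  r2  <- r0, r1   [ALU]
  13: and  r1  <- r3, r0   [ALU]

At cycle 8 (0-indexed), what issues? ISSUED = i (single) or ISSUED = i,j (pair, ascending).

  cy0 -> i0 (mulh) RAW r1
  cy1 -> i1 (or) WAW r3
  cy2 -> i2,i3 (and;st) 2-wide
  cy3 -> i4,i5 (st;add) 2-wide
  cy4 -> i6,i7 (sub;or) 2-wide
  cy5 -> i8 (sub) RAW r2
  cy6 -> i9 (beq) no-port BR/BR
  cy7 -> i10 (blt) no-port BR/BR
  cy8 -> i11,i12 (bne;sub) 2-wide
  cy9 -> i13 (and) tail

ISSUED = 11,12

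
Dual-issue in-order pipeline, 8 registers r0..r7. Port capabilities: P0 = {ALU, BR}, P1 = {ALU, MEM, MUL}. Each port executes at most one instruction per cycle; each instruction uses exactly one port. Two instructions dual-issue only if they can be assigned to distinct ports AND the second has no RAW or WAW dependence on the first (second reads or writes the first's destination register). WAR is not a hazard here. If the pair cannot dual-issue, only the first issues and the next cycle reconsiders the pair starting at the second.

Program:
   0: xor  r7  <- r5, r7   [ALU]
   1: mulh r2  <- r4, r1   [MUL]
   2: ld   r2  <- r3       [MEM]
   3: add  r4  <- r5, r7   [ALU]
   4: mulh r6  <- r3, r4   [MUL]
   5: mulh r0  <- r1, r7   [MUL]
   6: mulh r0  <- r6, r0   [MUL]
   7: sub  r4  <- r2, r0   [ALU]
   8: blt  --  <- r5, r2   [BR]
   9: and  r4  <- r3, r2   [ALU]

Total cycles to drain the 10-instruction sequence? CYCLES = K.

CYCLES = 7

  cy0 -> i0&i1 (xor+mulh) dual
  cy1 -> i2&i3 (ld+add) dual
  cy2 -> i4 (mulh) no-port MUL/MUL
  cy3 -> i5 (mulh) no-port MUL/MUL
  cy4 -> i6 (mulh) RAW r0
  cy5 -> i7&i8 (sub+blt) dual
  cy6 -> i9 (and) tail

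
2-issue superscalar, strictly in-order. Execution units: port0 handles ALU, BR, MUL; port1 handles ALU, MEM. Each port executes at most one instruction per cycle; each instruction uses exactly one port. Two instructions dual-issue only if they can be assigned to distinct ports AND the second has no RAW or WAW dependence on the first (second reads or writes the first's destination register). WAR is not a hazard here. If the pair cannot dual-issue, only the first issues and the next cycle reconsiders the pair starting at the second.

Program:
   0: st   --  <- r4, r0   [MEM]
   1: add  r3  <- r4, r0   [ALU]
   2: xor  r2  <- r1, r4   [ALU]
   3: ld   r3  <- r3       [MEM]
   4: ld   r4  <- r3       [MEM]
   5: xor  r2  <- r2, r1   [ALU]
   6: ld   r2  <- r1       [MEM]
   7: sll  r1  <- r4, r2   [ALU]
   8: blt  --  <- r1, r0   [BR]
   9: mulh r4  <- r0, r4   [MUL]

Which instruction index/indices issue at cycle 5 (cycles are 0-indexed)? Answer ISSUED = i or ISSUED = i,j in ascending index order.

ISSUED = 8

c0: i0/i1 st.MEM+add.ALU  dual
c1: i2/i3 xor.ALU+ld.MEM  dual
c2: i4/i5 ld.MEM+xor.ALU  dual
c3: i6 ld.MEM  RAW r2
c4: i7 sll.ALU  RAW r1
c5: i8 blt.BR  no-port BR/MUL
c6: i9 mulh.MUL  tail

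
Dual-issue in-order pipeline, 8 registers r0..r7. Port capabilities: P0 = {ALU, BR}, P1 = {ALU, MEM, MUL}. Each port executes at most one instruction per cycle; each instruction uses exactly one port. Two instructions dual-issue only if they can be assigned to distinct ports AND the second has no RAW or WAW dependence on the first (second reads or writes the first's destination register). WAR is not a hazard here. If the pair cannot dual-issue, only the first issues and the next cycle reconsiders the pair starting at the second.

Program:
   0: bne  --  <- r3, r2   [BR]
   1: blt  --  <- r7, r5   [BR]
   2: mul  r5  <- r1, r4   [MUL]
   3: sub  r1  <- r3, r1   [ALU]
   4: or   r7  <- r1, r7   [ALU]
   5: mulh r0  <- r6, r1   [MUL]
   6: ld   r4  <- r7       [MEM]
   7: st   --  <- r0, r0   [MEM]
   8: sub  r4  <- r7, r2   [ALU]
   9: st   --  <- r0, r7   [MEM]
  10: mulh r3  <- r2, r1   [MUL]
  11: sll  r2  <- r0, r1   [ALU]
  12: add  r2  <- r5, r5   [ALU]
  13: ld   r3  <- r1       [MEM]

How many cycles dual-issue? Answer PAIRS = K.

PAIRS = 5

  cy0 -> i0 (bne) no-port BR/BR
  cy1 -> i1&i2 (blt;mul) 2-wide
  cy2 -> i3 (sub) RAW r1
  cy3 -> i4&i5 (or;mulh) 2-wide
  cy4 -> i6 (ld) no-port MEM/MEM
  cy5 -> i7&i8 (st;sub) 2-wide
  cy6 -> i9 (st) no-port MEM/MUL
  cy7 -> i10&i11 (mulh;sll) 2-wide
  cy8 -> i12&i13 (add;ld) 2-wide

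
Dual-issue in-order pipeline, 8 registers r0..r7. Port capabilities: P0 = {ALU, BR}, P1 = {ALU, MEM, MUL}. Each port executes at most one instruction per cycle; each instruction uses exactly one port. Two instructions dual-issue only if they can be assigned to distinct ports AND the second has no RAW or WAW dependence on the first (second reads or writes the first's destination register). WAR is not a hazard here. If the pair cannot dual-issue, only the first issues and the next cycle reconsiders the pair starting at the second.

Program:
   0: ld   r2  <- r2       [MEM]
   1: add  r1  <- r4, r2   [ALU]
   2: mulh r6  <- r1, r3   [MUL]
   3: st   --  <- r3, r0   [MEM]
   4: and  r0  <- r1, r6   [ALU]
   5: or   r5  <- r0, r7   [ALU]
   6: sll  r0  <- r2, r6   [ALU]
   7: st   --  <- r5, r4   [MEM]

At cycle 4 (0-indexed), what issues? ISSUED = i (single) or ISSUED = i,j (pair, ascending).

ISSUED = 5,6

c0: i0 ld.MEM  RAW r2
c1: i1 add.ALU  RAW r1
c2: i2 mulh.MUL  no-port MUL/MEM
c3: i3/i4 st.MEM;and.ALU  2-wide
c4: i5/i6 or.ALU;sll.ALU  2-wide
c5: i7 st.MEM  tail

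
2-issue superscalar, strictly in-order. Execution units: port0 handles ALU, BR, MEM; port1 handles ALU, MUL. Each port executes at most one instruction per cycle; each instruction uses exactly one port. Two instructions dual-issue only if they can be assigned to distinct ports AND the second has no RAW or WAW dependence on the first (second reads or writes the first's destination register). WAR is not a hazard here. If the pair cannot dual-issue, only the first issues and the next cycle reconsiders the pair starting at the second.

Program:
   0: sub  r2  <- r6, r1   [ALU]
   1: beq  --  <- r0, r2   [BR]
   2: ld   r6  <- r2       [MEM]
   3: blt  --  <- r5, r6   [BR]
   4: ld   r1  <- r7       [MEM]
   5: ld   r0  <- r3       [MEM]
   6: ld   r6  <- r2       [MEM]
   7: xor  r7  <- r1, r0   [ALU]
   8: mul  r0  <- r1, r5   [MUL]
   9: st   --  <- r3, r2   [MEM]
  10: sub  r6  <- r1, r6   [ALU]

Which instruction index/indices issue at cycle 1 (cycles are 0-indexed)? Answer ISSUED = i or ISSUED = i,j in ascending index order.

ISSUED = 1

t=0 i0:sub ; RAW r2
t=1 i1:beq ; no-port BR/MEM
t=2 i2:ld ; no-port MEM/BR
t=3 i3:blt ; no-port BR/MEM
t=4 i4:ld ; no-port MEM/MEM
t=5 i5:ld ; no-port MEM/MEM
t=6 i6/i7:ld+xor ; pair
t=7 i8/i9:mul+st ; pair
t=8 i10:sub ; tail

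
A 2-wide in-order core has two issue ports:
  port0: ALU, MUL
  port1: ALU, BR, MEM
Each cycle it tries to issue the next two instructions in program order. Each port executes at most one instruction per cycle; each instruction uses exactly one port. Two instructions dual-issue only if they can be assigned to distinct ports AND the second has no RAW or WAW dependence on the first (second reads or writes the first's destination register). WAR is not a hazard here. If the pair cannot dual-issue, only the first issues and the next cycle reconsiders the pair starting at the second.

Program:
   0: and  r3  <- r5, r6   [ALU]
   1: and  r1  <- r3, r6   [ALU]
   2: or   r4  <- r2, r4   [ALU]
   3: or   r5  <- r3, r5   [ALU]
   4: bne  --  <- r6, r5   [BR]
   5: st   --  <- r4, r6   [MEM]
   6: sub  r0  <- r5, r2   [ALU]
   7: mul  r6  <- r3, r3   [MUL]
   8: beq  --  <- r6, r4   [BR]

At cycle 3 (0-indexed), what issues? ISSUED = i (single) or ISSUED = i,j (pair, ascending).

#0 head=0: and i0 RAW r3
#1 head=1: and or i1+i2 pair
#2 head=3: or i3 RAW r5
#3 head=4: bne i4 no-port BR/MEM
#4 head=5: st sub i5+i6 pair
#5 head=7: mul i7 RAW r6
#6 head=8: beq i8 tail

ISSUED = 4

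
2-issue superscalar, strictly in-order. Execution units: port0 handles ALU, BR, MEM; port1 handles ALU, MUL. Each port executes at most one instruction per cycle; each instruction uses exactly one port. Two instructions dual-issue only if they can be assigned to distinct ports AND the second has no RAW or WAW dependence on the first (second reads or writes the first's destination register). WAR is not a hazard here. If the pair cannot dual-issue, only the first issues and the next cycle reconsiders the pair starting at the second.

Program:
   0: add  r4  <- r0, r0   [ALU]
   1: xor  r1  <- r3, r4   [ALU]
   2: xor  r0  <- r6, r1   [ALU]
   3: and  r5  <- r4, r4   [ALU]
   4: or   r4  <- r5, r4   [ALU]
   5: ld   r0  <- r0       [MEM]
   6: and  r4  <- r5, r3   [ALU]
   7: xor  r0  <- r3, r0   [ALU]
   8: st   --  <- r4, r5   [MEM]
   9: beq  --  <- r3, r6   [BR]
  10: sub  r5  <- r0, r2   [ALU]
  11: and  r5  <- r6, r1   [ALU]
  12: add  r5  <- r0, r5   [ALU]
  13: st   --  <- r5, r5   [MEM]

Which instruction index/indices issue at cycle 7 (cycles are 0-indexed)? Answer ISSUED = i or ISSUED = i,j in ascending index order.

0. add @i0  | RAW r4
1. xor @i1  | RAW r1
2. xor/and @i2+i3  | dual
3. or/ld @i4+i5  | dual
4. and/xor @i6+i7  | dual
5. st @i8  | no-port MEM/BR
6. beq/sub @i9+i10  | dual
7. and @i11  | RAW+WAW r5
8. add @i12  | RAW r5
9. st @i13  | tail

ISSUED = 11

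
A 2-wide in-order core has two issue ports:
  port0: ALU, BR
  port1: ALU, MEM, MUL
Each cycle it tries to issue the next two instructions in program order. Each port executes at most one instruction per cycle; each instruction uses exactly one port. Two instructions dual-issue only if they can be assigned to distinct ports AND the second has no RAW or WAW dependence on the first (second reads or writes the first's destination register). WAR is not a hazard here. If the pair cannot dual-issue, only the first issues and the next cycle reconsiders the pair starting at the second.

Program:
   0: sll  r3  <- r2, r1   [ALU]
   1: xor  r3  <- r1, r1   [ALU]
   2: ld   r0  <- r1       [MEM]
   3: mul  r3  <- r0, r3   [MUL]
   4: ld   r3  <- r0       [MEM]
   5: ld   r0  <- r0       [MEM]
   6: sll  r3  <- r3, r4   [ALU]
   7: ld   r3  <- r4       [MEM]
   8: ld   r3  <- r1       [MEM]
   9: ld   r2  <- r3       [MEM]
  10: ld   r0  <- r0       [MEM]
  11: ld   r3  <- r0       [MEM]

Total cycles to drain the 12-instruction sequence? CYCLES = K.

[0] i0  sll.ALU  -- WAW r3
[1] i1+i2  xor.ALU ld.MEM  -- 2-wide
[2] i3  mul.MUL  -- no-port MUL/MEM
[3] i4  ld.MEM  -- no-port MEM/MEM
[4] i5+i6  ld.MEM sll.ALU  -- 2-wide
[5] i7  ld.MEM  -- no-port MEM/MEM
[6] i8  ld.MEM  -- no-port MEM/MEM
[7] i9  ld.MEM  -- no-port MEM/MEM
[8] i10  ld.MEM  -- no-port MEM/MEM
[9] i11  ld.MEM  -- tail

CYCLES = 10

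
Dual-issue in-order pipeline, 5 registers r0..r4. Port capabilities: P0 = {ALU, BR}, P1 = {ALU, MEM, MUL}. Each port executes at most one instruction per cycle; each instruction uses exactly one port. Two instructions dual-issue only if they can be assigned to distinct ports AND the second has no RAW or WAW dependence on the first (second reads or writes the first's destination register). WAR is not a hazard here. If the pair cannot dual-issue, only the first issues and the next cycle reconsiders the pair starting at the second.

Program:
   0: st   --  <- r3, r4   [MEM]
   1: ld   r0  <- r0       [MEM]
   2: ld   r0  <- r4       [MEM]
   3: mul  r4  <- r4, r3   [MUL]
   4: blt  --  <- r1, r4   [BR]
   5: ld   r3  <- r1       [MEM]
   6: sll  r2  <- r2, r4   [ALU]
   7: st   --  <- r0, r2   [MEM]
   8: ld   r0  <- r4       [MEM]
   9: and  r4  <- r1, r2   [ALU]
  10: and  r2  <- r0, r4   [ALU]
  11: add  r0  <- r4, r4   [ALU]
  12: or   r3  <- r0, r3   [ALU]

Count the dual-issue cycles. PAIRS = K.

0. st @i0  | no-port MEM/MEM
1. ld @i1  | no-port MEM/MEM
2. ld @i2  | no-port MEM/MUL
3. mul @i3  | RAW r4
4. blt+ld @i4,i5  | 2-wide
5. sll @i6  | RAW r2
6. st @i7  | no-port MEM/MEM
7. ld+and @i8,i9  | 2-wide
8. and+add @i10,i11  | 2-wide
9. or @i12  | tail

PAIRS = 3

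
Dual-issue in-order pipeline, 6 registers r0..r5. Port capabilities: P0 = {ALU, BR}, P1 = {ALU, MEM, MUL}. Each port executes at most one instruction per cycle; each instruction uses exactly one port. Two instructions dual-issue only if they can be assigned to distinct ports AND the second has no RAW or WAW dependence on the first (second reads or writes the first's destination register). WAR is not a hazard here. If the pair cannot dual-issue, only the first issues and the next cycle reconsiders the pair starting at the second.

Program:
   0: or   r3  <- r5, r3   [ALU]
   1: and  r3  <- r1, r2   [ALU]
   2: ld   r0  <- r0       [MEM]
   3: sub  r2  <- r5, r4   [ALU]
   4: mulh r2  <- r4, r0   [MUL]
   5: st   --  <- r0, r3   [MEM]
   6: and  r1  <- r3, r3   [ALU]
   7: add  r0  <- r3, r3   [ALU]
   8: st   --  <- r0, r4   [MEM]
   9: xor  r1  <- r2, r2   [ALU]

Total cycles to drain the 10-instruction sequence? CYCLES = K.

CYCLES = 7

[0] i0  or  -- WAW r3
[1] i1+i2  and ld  -- dual
[2] i3  sub  -- WAW r2
[3] i4  mulh  -- no-port MUL/MEM
[4] i5+i6  st and  -- dual
[5] i7  add  -- RAW r0
[6] i8+i9  st xor  -- dual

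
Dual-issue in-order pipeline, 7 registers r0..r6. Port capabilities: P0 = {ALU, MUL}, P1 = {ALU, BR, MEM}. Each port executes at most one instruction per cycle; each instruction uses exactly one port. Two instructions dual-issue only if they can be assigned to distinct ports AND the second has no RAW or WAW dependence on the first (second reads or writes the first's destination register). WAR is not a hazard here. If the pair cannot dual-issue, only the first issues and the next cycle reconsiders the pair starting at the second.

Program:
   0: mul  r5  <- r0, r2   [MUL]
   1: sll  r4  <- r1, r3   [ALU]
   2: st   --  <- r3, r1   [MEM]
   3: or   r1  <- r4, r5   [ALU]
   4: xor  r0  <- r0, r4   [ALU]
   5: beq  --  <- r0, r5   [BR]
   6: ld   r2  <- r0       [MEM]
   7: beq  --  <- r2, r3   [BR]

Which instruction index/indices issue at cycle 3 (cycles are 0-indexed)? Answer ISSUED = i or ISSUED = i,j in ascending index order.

ISSUED = 5

  cy0 -> i0,i1 (mul.MUL+sll.ALU) pair
  cy1 -> i2,i3 (st.MEM+or.ALU) pair
  cy2 -> i4 (xor.ALU) RAW r0
  cy3 -> i5 (beq.BR) no-port BR/MEM
  cy4 -> i6 (ld.MEM) no-port MEM/BR
  cy5 -> i7 (beq.BR) tail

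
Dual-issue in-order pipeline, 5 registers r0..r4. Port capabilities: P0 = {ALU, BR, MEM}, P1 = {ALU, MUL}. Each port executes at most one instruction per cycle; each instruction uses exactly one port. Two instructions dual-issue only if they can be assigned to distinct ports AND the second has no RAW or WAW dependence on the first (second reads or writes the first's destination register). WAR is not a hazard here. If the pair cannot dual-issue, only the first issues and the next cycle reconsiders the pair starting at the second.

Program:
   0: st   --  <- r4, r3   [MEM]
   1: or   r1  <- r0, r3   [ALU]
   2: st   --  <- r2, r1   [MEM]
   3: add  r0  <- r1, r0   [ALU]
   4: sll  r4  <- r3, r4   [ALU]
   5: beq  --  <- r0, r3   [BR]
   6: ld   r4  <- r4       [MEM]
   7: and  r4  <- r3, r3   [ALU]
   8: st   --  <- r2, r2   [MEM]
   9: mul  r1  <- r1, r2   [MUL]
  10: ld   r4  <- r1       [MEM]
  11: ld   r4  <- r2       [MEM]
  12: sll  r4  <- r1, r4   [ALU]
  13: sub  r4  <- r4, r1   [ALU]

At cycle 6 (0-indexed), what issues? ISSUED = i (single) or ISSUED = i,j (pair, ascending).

#0 head=0: st;or i0/i1 2-wide
#1 head=2: st;add i2/i3 2-wide
#2 head=4: sll;beq i4/i5 2-wide
#3 head=6: ld i6 WAW r4
#4 head=7: and;st i7/i8 2-wide
#5 head=9: mul i9 RAW r1
#6 head=10: ld i10 no-port MEM/MEM
#7 head=11: ld i11 RAW+WAW r4
#8 head=12: sll i12 RAW+WAW r4
#9 head=13: sub i13 tail

ISSUED = 10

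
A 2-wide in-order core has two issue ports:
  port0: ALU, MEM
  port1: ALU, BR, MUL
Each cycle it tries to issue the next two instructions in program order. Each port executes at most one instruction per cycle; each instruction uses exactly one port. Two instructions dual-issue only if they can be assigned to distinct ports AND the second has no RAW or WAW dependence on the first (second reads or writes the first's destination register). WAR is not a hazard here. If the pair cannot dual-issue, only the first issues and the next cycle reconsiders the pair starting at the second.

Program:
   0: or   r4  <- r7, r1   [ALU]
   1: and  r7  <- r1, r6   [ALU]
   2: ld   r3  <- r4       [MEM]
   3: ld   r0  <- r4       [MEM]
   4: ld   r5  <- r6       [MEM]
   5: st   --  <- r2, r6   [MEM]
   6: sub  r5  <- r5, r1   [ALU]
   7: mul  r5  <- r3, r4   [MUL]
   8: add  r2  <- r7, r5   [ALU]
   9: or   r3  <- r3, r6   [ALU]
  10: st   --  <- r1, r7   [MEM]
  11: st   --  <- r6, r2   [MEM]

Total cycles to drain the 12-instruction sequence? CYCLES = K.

CYCLES = 9

  cy0 -> i0,i1 (or and) dual
  cy1 -> i2 (ld) no-port MEM/MEM
  cy2 -> i3 (ld) no-port MEM/MEM
  cy3 -> i4 (ld) no-port MEM/MEM
  cy4 -> i5,i6 (st sub) dual
  cy5 -> i7 (mul) RAW r5
  cy6 -> i8,i9 (add or) dual
  cy7 -> i10 (st) no-port MEM/MEM
  cy8 -> i11 (st) tail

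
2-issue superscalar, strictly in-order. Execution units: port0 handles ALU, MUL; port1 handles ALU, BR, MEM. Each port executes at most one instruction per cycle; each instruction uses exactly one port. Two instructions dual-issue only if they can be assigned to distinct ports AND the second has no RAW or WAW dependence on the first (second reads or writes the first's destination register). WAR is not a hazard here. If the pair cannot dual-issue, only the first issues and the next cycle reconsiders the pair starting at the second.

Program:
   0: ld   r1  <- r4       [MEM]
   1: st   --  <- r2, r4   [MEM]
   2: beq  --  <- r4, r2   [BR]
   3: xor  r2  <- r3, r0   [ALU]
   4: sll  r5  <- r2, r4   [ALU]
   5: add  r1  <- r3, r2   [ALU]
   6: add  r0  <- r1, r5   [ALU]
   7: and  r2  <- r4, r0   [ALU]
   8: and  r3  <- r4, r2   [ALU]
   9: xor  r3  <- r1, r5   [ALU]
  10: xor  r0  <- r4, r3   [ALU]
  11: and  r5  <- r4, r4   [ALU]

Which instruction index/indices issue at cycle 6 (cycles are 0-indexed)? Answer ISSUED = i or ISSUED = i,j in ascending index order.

[0] i0  ld.MEM  -- no-port MEM/MEM
[1] i1  st.MEM  -- no-port MEM/BR
[2] i2,i3  beq.BR;xor.ALU  -- 2-wide
[3] i4,i5  sll.ALU;add.ALU  -- 2-wide
[4] i6  add.ALU  -- RAW r0
[5] i7  and.ALU  -- RAW r2
[6] i8  and.ALU  -- WAW r3
[7] i9  xor.ALU  -- RAW r3
[8] i10,i11  xor.ALU;and.ALU  -- 2-wide

ISSUED = 8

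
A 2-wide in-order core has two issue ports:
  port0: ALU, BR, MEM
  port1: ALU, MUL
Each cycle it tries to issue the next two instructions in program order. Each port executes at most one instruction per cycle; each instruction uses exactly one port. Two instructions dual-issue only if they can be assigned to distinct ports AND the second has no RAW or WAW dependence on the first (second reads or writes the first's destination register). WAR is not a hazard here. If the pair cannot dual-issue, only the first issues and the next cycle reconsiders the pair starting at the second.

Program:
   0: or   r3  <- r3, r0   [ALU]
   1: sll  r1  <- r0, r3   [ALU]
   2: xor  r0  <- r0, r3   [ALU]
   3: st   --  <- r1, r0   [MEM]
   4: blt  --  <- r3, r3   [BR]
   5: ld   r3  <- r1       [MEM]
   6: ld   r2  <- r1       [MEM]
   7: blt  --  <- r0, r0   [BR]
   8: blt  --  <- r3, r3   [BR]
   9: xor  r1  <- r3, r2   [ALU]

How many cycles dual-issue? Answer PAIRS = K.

PAIRS = 2

t=0 i0:or ; RAW r3
t=1 i1/i2:sll/xor ; 2-wide
t=2 i3:st ; no-port MEM/BR
t=3 i4:blt ; no-port BR/MEM
t=4 i5:ld ; no-port MEM/MEM
t=5 i6:ld ; no-port MEM/BR
t=6 i7:blt ; no-port BR/BR
t=7 i8/i9:blt/xor ; 2-wide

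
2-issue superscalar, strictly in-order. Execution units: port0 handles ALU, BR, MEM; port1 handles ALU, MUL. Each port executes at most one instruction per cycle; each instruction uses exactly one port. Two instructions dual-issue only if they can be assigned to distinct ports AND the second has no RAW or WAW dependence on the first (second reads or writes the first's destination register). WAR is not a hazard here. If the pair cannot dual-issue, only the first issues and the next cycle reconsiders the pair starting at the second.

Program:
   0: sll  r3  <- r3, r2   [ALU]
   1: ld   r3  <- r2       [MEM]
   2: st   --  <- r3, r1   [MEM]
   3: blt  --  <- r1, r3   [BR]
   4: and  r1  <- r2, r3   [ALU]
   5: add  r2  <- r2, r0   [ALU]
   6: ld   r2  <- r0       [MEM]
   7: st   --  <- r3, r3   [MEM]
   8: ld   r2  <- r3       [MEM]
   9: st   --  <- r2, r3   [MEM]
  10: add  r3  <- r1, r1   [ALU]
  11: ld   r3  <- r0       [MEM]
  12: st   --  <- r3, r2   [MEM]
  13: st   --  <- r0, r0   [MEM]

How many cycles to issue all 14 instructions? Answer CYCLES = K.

#0 head=0: sll i0 WAW r3
#1 head=1: ld i1 no-port MEM/MEM
#2 head=2: st i2 no-port MEM/BR
#3 head=3: blt;and i3,i4 2-wide
#4 head=5: add i5 WAW r2
#5 head=6: ld i6 no-port MEM/MEM
#6 head=7: st i7 no-port MEM/MEM
#7 head=8: ld i8 no-port MEM/MEM
#8 head=9: st;add i9,i10 2-wide
#9 head=11: ld i11 no-port MEM/MEM
#10 head=12: st i12 no-port MEM/MEM
#11 head=13: st i13 tail

CYCLES = 12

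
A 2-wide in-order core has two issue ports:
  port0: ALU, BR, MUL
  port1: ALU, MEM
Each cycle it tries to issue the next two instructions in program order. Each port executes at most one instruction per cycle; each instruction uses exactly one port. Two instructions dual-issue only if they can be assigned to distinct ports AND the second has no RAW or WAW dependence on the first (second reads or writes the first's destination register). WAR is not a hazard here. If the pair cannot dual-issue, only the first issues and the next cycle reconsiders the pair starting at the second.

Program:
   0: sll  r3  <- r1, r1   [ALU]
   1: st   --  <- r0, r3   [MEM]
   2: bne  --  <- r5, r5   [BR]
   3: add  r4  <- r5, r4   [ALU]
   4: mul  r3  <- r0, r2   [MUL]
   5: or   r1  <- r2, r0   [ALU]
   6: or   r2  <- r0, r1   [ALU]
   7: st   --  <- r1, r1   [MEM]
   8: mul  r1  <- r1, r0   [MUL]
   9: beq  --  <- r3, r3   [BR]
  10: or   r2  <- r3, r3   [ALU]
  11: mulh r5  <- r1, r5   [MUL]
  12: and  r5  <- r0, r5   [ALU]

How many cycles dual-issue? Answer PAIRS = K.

PAIRS = 4

  cy0 -> i0 (sll) RAW r3
  cy1 -> i1/i2 (st;bne) dual
  cy2 -> i3/i4 (add;mul) dual
  cy3 -> i5 (or) RAW r1
  cy4 -> i6/i7 (or;st) dual
  cy5 -> i8 (mul) no-port MUL/BR
  cy6 -> i9/i10 (beq;or) dual
  cy7 -> i11 (mulh) RAW+WAW r5
  cy8 -> i12 (and) tail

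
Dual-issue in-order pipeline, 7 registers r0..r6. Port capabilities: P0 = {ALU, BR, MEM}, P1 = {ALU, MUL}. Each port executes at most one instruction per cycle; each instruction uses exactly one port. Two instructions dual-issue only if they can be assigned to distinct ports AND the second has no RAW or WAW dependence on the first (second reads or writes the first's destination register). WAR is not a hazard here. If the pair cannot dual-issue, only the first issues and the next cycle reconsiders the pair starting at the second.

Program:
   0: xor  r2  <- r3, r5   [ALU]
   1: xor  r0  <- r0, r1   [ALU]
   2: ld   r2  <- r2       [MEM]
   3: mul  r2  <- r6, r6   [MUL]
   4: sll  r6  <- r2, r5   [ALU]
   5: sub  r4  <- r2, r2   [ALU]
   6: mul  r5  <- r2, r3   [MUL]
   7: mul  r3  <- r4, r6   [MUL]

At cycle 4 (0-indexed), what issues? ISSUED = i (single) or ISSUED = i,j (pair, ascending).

ISSUED = 6

0. xor/xor @i0+i1  | pair
1. ld @i2  | WAW r2
2. mul @i3  | RAW r2
3. sll/sub @i4+i5  | pair
4. mul @i6  | no-port MUL/MUL
5. mul @i7  | tail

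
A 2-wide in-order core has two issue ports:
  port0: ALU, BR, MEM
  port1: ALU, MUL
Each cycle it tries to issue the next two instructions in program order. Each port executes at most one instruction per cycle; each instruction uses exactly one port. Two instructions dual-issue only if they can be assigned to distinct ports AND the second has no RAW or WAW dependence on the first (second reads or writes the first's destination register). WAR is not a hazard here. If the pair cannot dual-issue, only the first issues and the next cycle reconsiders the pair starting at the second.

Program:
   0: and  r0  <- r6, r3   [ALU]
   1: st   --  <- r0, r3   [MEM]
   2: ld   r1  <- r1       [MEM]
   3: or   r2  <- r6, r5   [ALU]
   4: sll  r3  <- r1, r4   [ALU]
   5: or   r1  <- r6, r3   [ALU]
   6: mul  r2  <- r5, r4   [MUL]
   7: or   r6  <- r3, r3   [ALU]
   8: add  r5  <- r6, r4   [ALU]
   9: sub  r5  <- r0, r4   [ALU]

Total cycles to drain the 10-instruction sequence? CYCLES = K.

CYCLES = 8

[0] i0  and  -- RAW r0
[1] i1  st  -- no-port MEM/MEM
[2] i2+i3  ld;or  -- pair
[3] i4  sll  -- RAW r3
[4] i5+i6  or;mul  -- pair
[5] i7  or  -- RAW r6
[6] i8  add  -- WAW r5
[7] i9  sub  -- tail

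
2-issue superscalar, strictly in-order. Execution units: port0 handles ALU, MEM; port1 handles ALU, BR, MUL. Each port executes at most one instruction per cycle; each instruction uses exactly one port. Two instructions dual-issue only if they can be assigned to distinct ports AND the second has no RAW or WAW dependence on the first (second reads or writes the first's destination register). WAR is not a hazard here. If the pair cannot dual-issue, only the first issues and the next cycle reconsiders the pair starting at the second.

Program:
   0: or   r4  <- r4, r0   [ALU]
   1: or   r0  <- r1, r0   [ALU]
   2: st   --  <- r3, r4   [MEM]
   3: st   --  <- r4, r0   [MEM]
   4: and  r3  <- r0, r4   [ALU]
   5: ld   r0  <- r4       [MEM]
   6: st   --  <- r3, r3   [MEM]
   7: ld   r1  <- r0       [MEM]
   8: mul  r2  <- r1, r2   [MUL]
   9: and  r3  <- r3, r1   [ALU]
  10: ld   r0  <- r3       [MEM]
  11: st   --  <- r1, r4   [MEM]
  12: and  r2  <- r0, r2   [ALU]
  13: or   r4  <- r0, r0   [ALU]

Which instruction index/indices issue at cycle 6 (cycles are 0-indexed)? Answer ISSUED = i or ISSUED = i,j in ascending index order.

ISSUED = 8,9

0. or;or @i0,i1  | pair
1. st @i2  | no-port MEM/MEM
2. st;and @i3,i4  | pair
3. ld @i5  | no-port MEM/MEM
4. st @i6  | no-port MEM/MEM
5. ld @i7  | RAW r1
6. mul;and @i8,i9  | pair
7. ld @i10  | no-port MEM/MEM
8. st;and @i11,i12  | pair
9. or @i13  | tail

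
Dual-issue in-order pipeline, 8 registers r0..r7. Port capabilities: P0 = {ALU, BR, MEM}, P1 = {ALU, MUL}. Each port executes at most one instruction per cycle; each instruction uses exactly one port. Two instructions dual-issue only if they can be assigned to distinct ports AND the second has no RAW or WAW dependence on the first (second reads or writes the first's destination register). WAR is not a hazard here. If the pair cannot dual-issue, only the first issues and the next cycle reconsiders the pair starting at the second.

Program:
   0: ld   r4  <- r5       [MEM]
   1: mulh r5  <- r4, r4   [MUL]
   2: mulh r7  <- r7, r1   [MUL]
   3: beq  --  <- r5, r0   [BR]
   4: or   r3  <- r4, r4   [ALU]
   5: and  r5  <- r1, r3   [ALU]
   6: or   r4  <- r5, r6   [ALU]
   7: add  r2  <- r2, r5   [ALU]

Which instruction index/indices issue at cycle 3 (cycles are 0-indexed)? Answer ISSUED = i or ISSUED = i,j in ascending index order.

#0 head=0: ld i0 RAW r4
#1 head=1: mulh i1 no-port MUL/MUL
#2 head=2: mulh/beq i2&i3 dual
#3 head=4: or i4 RAW r3
#4 head=5: and i5 RAW r5
#5 head=6: or/add i6&i7 dual

ISSUED = 4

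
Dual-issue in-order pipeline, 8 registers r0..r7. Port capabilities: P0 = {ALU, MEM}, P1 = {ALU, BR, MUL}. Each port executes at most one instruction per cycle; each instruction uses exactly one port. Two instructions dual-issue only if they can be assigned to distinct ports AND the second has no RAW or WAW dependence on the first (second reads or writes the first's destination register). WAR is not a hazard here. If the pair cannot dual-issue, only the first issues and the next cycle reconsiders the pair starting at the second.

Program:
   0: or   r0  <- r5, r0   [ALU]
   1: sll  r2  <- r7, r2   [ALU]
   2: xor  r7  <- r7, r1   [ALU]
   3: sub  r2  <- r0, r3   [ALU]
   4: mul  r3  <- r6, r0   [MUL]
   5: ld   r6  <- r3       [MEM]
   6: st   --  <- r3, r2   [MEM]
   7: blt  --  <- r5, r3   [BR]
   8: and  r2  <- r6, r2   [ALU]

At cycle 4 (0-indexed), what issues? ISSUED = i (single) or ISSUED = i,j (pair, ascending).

ISSUED = 6,7

#0 head=0: or/sll i0&i1 dual
#1 head=2: xor/sub i2&i3 dual
#2 head=4: mul i4 RAW r3
#3 head=5: ld i5 no-port MEM/MEM
#4 head=6: st/blt i6&i7 dual
#5 head=8: and i8 tail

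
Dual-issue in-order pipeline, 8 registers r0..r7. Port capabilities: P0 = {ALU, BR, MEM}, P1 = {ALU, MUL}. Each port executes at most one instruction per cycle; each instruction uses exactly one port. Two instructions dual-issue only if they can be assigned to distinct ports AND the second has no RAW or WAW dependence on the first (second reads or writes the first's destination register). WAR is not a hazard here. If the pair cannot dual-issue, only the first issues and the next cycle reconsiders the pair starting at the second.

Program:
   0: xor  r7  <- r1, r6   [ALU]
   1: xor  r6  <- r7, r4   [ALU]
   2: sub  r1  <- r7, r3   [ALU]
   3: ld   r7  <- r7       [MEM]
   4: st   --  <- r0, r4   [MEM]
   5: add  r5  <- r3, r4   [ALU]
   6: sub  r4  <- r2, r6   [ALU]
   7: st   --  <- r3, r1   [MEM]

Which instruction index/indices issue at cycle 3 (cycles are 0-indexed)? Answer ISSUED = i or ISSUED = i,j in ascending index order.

0. xor @i0  | RAW r7
1. xor/sub @i1,i2  | 2-wide
2. ld @i3  | no-port MEM/MEM
3. st/add @i4,i5  | 2-wide
4. sub/st @i6,i7  | 2-wide

ISSUED = 4,5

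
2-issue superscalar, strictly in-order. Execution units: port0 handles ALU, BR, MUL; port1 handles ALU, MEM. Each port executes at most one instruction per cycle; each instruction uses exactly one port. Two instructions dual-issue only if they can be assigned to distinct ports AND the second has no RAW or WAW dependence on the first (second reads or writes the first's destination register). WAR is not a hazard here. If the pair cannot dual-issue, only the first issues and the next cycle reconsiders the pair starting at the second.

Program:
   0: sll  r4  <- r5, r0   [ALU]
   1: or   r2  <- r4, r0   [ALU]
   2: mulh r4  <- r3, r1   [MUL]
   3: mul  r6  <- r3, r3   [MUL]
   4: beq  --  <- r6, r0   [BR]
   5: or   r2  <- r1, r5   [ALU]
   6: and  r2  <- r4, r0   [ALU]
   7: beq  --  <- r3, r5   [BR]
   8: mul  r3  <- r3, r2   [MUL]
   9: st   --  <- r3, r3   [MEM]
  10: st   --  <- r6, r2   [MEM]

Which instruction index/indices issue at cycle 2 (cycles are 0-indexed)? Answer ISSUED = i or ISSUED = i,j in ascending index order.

  cy0 -> i0 (sll.ALU) RAW r4
  cy1 -> i1/i2 (or.ALU/mulh.MUL) pair
  cy2 -> i3 (mul.MUL) no-port MUL/BR
  cy3 -> i4/i5 (beq.BR/or.ALU) pair
  cy4 -> i6/i7 (and.ALU/beq.BR) pair
  cy5 -> i8 (mul.MUL) RAW r3
  cy6 -> i9 (st.MEM) no-port MEM/MEM
  cy7 -> i10 (st.MEM) tail

ISSUED = 3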